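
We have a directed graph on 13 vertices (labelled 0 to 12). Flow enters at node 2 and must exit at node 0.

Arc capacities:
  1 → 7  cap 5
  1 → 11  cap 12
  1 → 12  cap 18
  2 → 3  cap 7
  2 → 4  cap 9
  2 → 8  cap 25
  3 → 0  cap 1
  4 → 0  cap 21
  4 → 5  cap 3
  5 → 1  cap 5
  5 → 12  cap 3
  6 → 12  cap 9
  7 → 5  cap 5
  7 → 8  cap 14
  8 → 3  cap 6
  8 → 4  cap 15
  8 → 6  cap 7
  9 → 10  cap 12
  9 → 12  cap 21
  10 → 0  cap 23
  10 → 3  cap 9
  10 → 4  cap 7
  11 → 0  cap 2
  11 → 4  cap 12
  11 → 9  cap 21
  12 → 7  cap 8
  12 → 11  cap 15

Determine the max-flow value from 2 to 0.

Maximum flow value: 32

augment #1: 2→3→0 bottleneck 1, total now 1
augment #2: 2→4→0 bottleneck 9, total now 10
augment #3: 2→8→4→0 bottleneck 12, total now 22
augment #4: 2→8→6→12→11→0 bottleneck 2, total now 24
augment #5: 2→8→6→12→11→9→10→0 bottleneck 5, total now 29
augment #6: 2→8→4→5→1→11→9→10→0 bottleneck 3, total now 32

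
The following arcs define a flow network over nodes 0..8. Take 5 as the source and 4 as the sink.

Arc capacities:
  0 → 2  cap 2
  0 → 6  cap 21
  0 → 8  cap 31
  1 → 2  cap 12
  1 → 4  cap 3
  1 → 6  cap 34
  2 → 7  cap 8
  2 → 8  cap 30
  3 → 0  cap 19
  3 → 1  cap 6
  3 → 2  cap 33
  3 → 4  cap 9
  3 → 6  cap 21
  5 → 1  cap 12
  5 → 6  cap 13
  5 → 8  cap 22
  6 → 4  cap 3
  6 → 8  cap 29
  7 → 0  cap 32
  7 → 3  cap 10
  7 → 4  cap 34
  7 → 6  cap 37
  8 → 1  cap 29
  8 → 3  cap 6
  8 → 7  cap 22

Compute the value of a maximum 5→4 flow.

augment #1: 5→1→4 bottleneck 3, total now 3
augment #2: 5→6→4 bottleneck 3, total now 6
augment #3: 5→8→3→4 bottleneck 6, total now 12
augment #4: 5→8→7→4 bottleneck 16, total now 28
augment #5: 5→1→2→7→4 bottleneck 8, total now 36
augment #6: 5→6→8→7→4 bottleneck 6, total now 42

Maximum flow value: 42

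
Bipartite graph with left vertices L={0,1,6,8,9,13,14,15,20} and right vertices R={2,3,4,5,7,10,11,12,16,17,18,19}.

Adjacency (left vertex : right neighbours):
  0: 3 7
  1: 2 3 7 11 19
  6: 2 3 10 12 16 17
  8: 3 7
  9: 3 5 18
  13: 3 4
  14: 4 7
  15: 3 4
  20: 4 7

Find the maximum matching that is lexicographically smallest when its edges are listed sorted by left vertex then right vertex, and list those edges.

Lex-smallest maximum matching: {(0,3), (1,2), (6,10), (8,7), (9,5), (13,4)}

|M| = 6 (so the lex-smallest maximum matching has 6 edges)
process left vertices in ascending order; for each, take the smallest-labelled available neighbour that still permits 6 edges overall, or leave it unmatched if none does
lex-smallest matching: {0-3, 1-2, 6-10, 8-7, 9-5, 13-4}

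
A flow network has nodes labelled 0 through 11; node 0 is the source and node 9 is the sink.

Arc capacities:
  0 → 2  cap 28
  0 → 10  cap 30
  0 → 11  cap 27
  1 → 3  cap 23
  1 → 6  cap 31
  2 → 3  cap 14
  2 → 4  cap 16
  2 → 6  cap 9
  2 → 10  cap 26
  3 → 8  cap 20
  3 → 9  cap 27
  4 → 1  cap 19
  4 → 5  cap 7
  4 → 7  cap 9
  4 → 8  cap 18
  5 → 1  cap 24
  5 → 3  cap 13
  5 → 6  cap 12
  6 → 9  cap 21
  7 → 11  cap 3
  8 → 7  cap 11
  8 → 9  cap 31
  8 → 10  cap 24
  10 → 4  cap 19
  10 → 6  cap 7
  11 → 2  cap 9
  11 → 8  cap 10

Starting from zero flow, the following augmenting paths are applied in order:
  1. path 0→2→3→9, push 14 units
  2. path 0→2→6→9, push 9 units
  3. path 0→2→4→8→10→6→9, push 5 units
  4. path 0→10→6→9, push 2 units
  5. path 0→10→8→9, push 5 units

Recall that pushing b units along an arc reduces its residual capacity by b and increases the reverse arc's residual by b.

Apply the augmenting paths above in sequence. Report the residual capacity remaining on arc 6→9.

Residual capacity of (6,9): 5

after path 1 (0→2→3→9, push 14): res(6,9)=21
after path 2 (0→2→6→9, push 9): res(6,9)=12
after path 3 (0→2→4→8→10→6→9, push 5): res(6,9)=7
after path 4 (0→10→6→9, push 2): res(6,9)=5
after path 5 (0→10→8→9, push 5): res(6,9)=5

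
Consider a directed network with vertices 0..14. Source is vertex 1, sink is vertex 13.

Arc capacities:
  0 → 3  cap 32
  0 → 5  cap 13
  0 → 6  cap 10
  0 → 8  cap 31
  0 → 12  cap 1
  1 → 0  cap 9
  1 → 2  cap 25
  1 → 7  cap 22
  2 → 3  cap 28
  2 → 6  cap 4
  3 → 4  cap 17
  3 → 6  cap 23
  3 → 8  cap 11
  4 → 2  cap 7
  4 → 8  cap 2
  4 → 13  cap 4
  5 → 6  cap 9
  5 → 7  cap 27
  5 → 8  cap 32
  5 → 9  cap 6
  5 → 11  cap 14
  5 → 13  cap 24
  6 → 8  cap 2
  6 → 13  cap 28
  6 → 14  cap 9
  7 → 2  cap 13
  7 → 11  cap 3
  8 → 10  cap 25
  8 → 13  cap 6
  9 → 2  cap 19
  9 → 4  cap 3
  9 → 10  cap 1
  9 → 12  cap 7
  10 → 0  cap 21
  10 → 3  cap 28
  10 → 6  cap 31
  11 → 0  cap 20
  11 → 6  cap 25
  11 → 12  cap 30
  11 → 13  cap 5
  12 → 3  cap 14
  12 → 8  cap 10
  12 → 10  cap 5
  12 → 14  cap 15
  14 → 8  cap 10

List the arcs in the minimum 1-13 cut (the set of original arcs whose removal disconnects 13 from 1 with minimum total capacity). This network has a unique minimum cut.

augment #1: 1→0→5→13 push 9
augment #2: 1→2→6→13 push 4
augment #3: 1→7→11→13 push 3
augment #4: 1→2→3→4→13 push 4
augment #5: 1→2→3→6→13 push 17
augment #6: 1→7→2→3→6→13 push 6
augment #7: 1→7→2→3→8→13 push 1
max flow = 44; residual-reachable set from 1 gives S-side
cut edges (S→T): {(1,0), (2,3), (2,6), (7,11)} total cap 44

Min-cut arcs: {(1,0), (2,3), (2,6), (7,11)} (total capacity 44)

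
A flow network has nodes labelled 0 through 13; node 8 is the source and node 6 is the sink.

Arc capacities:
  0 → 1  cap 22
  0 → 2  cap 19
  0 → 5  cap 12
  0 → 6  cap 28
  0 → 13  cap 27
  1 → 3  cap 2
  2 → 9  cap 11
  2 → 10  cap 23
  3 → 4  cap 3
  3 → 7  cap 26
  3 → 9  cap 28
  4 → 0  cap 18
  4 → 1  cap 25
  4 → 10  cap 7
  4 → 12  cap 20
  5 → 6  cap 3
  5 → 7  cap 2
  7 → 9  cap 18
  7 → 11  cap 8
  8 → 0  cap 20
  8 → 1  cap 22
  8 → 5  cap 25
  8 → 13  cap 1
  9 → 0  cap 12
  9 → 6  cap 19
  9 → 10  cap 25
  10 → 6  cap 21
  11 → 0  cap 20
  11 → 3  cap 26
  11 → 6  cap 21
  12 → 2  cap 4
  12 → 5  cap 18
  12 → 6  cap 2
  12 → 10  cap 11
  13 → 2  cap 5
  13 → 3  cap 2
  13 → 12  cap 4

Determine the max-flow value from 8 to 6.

Maximum flow value: 28

augment #1: 8→0→6 bottleneck 20, total now 20
augment #2: 8→5→6 bottleneck 3, total now 23
augment #3: 8→13→12→6 bottleneck 1, total now 24
augment #4: 8→1→3→9→6 bottleneck 2, total now 26
augment #5: 8→5→7→9→6 bottleneck 2, total now 28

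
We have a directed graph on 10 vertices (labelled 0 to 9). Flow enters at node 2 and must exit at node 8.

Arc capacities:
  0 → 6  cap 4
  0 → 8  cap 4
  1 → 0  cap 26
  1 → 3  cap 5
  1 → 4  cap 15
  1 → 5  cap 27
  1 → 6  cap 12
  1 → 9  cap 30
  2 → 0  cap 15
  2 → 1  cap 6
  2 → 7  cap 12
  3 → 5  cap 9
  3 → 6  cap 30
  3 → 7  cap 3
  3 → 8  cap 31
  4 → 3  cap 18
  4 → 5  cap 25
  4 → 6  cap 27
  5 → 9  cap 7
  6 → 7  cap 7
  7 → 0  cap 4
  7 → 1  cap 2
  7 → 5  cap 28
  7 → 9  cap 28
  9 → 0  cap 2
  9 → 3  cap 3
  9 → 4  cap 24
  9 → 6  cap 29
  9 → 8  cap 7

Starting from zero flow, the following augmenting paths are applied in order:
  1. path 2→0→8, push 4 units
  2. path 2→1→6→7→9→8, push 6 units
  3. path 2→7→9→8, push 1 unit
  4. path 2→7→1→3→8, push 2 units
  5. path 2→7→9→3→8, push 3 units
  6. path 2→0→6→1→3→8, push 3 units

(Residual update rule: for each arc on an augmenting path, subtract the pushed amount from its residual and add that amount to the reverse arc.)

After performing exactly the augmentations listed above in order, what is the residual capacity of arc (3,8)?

Residual capacity of (3,8): 23

after path 1 (2→0→8, push 4): res(3,8)=31
after path 2 (2→1→6→7→9→8, push 6): res(3,8)=31
after path 3 (2→7→9→8, push 1): res(3,8)=31
after path 4 (2→7→1→3→8, push 2): res(3,8)=29
after path 5 (2→7→9→3→8, push 3): res(3,8)=26
after path 6 (2→0→6→1→3→8, push 3): res(3,8)=23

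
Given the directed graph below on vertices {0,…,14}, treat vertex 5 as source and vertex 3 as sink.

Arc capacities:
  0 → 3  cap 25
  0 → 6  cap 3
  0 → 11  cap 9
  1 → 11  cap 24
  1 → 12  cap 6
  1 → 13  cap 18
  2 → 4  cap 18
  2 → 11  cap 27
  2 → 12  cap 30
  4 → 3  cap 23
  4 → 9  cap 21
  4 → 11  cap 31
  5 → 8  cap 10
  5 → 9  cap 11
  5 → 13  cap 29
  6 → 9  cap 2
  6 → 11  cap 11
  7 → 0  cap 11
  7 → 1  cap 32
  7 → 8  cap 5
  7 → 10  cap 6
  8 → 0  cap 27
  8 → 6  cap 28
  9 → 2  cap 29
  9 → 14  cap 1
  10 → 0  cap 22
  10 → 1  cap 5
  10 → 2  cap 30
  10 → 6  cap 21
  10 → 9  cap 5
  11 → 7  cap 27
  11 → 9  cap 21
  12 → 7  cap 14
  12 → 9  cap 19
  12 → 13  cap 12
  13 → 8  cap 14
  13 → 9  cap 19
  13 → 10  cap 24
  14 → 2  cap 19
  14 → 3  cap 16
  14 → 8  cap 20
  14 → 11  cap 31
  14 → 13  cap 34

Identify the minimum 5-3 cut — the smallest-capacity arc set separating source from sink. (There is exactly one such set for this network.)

Min-cut arcs: {(0,3), (2,4), (9,14)} (total capacity 44)

augment #1: 5→8→0→3 push 10
augment #2: 5→9→14→3 push 1
augment #3: 5→9→2→4→3 push 10
augment #4: 5→13→8→0→3 push 14
augment #5: 5→13→10→0→3 push 1
augment #6: 5→13→9→2→4→3 push 8
max flow = 44; residual-reachable set from 5 gives S-side
cut edges (S→T): {(0,3), (2,4), (9,14)} total cap 44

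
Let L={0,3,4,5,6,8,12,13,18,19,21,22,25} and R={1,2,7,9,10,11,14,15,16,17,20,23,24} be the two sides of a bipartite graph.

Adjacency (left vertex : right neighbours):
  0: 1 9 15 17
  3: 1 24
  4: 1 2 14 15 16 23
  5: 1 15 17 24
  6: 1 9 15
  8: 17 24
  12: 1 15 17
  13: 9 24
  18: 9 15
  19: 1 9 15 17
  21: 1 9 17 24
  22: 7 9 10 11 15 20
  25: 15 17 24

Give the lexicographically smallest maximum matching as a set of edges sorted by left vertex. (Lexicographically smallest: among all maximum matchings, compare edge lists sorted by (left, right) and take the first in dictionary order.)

|M| = 7 (so the lex-smallest maximum matching has 7 edges)
process left vertices in ascending order; for each, take the smallest-labelled available neighbour that still permits 7 edges overall, or leave it unmatched if none does
lex-smallest matching: {0-1, 3-24, 4-2, 5-15, 6-9, 8-17, 22-7}

Lex-smallest maximum matching: {(0,1), (3,24), (4,2), (5,15), (6,9), (8,17), (22,7)}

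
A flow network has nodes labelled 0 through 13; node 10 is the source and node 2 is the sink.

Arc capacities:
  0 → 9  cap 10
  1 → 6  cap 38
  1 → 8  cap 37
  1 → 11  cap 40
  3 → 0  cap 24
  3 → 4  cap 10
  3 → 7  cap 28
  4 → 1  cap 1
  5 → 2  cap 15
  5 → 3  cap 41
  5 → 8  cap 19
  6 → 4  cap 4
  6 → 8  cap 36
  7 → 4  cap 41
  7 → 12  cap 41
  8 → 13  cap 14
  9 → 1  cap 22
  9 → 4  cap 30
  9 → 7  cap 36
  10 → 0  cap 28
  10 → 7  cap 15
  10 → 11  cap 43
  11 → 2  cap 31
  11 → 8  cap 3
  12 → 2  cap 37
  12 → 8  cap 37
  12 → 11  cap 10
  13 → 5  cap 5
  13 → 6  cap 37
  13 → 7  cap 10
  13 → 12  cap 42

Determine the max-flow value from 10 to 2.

Maximum flow value: 59

augment #1: 10→11→2 bottleneck 31, total now 31
augment #2: 10→7→12→2 bottleneck 15, total now 46
augment #3: 10→0→9→7→12→2 bottleneck 10, total now 56
augment #4: 10→11→8→13→5→2 bottleneck 3, total now 59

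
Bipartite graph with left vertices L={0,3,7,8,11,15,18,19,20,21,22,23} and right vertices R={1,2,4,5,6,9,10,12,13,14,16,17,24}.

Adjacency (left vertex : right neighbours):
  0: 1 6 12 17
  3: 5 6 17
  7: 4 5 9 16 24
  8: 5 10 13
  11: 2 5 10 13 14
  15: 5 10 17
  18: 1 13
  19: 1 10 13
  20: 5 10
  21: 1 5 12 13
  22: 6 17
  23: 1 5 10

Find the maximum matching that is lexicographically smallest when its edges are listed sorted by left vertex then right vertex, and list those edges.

|M| = 9 (so the lex-smallest maximum matching has 9 edges)
process left vertices in ascending order; for each, take the smallest-labelled available neighbour that still permits 9 edges overall, or leave it unmatched if none does
lex-smallest matching: {0-1, 3-5, 7-4, 8-10, 11-2, 15-17, 18-13, 21-12, 22-6}

Lex-smallest maximum matching: {(0,1), (3,5), (7,4), (8,10), (11,2), (15,17), (18,13), (21,12), (22,6)}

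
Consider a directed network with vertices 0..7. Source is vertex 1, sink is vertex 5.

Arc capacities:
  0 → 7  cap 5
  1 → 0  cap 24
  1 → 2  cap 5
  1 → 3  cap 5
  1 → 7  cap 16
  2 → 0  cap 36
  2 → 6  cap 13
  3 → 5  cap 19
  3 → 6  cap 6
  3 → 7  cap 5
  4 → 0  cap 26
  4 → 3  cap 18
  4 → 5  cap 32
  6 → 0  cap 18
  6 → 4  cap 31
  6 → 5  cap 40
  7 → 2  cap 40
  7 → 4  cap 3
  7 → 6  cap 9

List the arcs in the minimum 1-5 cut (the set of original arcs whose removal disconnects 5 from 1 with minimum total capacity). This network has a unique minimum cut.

Min-cut arcs: {(1,3), (2,6), (7,4), (7,6)} (total capacity 30)

augment #1: 1→3→5 push 5
augment #2: 1→2→6→5 push 5
augment #3: 1→7→4→5 push 3
augment #4: 1→7→6→5 push 9
augment #5: 1→7→2→6→5 push 4
augment #6: 1→0→7→2→6→5 push 4
max flow = 30; residual-reachable set from 1 gives S-side
cut edges (S→T): {(1,3), (2,6), (7,4), (7,6)} total cap 30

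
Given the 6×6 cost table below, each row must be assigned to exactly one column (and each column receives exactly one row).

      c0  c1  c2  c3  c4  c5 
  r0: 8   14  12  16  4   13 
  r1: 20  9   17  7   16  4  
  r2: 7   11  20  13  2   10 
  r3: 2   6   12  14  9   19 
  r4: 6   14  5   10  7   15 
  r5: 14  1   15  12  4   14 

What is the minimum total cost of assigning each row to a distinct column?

one of 2 optimal assignments: row0→col4 (cost 4), row1→col3 (cost 7), row2→col5 (cost 10), row3→col0 (cost 2), row4→col2 (cost 5), row5→col1 (cost 1)
total = 4 + 7 + 10 + 2 + 5 + 1 = 29

Minimum assignment cost: 29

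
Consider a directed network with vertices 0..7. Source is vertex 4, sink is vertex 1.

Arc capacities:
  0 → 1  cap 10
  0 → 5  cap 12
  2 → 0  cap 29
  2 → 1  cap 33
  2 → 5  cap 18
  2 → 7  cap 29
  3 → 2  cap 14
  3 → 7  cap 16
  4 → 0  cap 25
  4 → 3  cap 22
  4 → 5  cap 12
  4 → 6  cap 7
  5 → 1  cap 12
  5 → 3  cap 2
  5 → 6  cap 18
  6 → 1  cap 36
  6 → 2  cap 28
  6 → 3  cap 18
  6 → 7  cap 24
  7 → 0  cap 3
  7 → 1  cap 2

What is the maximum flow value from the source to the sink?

augment #1: 4→0→1 bottleneck 10, total now 10
augment #2: 4→5→1 bottleneck 12, total now 22
augment #3: 4→6→1 bottleneck 7, total now 29
augment #4: 4→3→2→1 bottleneck 14, total now 43
augment #5: 4→3→7→1 bottleneck 2, total now 45
augment #6: 4→0→5→6→1 bottleneck 12, total now 57

Maximum flow value: 57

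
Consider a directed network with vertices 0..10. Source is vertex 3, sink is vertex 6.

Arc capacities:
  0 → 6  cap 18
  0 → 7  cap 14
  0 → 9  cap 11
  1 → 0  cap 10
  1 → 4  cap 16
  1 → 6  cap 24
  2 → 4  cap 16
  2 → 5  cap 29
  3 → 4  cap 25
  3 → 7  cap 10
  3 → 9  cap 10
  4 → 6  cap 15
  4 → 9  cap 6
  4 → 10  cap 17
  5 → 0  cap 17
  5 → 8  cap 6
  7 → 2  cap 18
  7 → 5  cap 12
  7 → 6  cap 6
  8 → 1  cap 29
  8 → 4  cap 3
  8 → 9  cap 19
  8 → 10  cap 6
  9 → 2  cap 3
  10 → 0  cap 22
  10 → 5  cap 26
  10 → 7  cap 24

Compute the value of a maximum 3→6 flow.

Maximum flow value: 38

augment #1: 3→4→6 bottleneck 15, total now 15
augment #2: 3→7→6 bottleneck 6, total now 21
augment #3: 3→4→10→0→6 bottleneck 10, total now 31
augment #4: 3→7→5→0→6 bottleneck 4, total now 35
augment #5: 3→9→2→5→0→6 bottleneck 3, total now 38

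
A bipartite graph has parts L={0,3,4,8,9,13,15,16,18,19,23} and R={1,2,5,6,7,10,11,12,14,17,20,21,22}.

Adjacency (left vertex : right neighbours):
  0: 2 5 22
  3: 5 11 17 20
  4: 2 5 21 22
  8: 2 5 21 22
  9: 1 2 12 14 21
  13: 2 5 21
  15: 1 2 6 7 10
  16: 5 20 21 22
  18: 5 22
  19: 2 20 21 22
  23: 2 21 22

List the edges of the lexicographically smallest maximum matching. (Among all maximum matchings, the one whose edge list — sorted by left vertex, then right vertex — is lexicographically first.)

|M| = 8 (so the lex-smallest maximum matching has 8 edges)
process left vertices in ascending order; for each, take the smallest-labelled available neighbour that still permits 8 edges overall, or leave it unmatched if none does
lex-smallest matching: {0-2, 3-11, 4-5, 8-21, 9-1, 15-6, 16-20, 18-22}

Lex-smallest maximum matching: {(0,2), (3,11), (4,5), (8,21), (9,1), (15,6), (16,20), (18,22)}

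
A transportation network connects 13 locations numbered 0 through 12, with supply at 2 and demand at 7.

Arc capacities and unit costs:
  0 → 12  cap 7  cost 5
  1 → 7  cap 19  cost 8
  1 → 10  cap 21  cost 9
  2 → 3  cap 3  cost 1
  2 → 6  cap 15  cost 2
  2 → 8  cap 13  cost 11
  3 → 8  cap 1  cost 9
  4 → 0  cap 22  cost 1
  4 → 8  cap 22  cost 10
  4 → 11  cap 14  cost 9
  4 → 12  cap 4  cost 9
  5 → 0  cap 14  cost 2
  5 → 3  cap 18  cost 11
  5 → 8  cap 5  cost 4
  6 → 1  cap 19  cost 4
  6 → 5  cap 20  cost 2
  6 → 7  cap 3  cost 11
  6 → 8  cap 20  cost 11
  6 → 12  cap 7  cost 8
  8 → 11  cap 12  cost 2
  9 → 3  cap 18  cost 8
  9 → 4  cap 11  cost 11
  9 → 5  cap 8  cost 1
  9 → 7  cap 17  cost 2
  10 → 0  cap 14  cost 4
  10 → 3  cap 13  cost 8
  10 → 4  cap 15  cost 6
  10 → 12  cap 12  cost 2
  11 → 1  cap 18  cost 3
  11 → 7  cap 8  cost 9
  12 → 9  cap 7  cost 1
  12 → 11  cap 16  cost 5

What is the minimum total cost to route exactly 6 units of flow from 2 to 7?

shortest-cost path #1: 2→6→7 push 3 @ unit cost 13 (adds 39)
shortest-cost path #2: 2→6→12→9→7 push 3 @ unit cost 13 (adds 39)
total cost = 78

Minimum cost for 6 units: 78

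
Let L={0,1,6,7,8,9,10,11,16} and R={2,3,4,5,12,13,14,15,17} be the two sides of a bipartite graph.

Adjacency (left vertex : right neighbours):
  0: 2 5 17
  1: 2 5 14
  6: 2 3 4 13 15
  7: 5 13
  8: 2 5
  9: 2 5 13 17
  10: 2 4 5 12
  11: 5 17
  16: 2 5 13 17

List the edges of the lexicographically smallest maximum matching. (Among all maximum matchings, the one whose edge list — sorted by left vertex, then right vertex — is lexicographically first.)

Lex-smallest maximum matching: {(0,2), (1,14), (6,3), (7,5), (9,13), (10,4), (11,17)}

|M| = 7 (so the lex-smallest maximum matching has 7 edges)
process left vertices in ascending order; for each, take the smallest-labelled available neighbour that still permits 7 edges overall, or leave it unmatched if none does
lex-smallest matching: {0-2, 1-14, 6-3, 7-5, 9-13, 10-4, 11-17}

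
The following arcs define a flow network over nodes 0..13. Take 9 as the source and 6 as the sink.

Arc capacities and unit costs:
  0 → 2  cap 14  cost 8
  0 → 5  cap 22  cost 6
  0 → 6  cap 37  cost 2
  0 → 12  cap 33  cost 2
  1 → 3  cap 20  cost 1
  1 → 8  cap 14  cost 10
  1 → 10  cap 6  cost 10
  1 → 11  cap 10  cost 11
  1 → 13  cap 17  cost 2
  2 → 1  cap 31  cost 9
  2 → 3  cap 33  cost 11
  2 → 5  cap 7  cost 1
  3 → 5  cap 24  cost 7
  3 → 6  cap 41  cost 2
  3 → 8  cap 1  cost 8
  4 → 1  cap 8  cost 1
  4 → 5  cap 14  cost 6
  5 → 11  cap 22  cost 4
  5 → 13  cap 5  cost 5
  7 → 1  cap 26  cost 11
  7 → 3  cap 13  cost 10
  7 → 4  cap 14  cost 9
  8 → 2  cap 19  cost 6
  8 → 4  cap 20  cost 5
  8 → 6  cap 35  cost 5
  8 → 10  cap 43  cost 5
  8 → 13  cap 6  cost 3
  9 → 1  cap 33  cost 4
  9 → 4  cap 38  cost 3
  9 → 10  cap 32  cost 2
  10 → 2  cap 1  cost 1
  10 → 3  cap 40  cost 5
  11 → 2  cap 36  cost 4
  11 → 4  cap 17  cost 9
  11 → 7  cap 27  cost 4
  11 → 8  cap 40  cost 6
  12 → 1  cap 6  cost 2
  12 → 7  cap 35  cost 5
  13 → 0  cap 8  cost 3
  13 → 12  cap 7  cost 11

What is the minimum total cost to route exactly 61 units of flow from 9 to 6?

shortest-cost path #1: 9→1→3→6 push 20 @ unit cost 7 (adds 140)
shortest-cost path #2: 9→10→3→6 push 21 @ unit cost 9 (adds 189)
shortest-cost path #3: 9→1→13→0→6 push 8 @ unit cost 11 (adds 88)
shortest-cost path #4: 9→1→8→6 push 5 @ unit cost 19 (adds 95)
shortest-cost path #5: 9→10→2→5→11→8→6 push 1 @ unit cost 19 (adds 19)
shortest-cost path #6: 9→4→1→8→6 push 6 @ unit cost 19 (adds 114)
total cost = 645

Minimum cost for 61 units: 645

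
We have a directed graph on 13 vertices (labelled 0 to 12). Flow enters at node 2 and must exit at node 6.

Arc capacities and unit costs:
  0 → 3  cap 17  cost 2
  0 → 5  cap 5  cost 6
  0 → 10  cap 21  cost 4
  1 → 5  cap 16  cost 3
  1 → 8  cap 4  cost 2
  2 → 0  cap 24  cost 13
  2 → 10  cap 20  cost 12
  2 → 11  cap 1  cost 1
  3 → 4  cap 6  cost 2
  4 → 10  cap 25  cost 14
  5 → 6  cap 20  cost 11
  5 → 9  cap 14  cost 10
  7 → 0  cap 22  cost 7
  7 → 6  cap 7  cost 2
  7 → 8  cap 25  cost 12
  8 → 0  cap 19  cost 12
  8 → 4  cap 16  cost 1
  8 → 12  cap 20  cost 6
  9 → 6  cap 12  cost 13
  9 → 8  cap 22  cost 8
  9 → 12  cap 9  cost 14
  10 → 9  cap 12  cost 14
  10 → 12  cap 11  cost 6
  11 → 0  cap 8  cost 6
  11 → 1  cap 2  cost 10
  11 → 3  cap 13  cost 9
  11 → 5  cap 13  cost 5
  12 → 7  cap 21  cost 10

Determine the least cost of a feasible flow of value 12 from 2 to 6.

shortest-cost path #1: 2→11→5→6 push 1 @ unit cost 17 (adds 17)
shortest-cost path #2: 2→0→5→6 push 5 @ unit cost 30 (adds 150)
shortest-cost path #3: 2→10→12→7→6 push 6 @ unit cost 30 (adds 180)
total cost = 347

Minimum cost for 12 units: 347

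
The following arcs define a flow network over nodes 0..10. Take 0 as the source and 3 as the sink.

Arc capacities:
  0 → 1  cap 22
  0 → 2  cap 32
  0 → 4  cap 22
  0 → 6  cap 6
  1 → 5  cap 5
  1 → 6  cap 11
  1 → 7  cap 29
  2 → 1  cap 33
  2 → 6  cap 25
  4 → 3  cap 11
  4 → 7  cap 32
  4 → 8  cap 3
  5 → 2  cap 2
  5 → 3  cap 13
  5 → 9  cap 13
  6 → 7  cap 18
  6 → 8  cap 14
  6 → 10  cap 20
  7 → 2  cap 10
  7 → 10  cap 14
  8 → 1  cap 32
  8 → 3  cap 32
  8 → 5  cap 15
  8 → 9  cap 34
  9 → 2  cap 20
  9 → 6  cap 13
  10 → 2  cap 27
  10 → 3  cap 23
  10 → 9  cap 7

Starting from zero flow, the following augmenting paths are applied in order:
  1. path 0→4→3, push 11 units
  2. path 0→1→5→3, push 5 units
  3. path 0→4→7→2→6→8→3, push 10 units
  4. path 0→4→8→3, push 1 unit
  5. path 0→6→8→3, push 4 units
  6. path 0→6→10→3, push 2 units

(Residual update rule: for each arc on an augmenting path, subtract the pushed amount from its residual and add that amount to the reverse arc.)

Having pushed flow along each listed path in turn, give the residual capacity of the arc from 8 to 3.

Residual capacity of (8,3): 17

after path 1 (0→4→3, push 11): res(8,3)=32
after path 2 (0→1→5→3, push 5): res(8,3)=32
after path 3 (0→4→7→2→6→8→3, push 10): res(8,3)=22
after path 4 (0→4→8→3, push 1): res(8,3)=21
after path 5 (0→6→8→3, push 4): res(8,3)=17
after path 6 (0→6→10→3, push 2): res(8,3)=17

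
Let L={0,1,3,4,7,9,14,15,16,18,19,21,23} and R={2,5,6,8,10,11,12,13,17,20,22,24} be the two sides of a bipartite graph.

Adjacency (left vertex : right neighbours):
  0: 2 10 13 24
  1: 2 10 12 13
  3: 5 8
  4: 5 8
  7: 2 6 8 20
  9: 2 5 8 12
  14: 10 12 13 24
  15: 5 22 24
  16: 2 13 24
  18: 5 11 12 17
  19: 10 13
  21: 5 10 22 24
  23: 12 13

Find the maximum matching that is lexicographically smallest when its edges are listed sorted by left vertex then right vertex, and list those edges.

|M| = 10 (so the lex-smallest maximum matching has 10 edges)
process left vertices in ascending order; for each, take the smallest-labelled available neighbour that still permits 10 edges overall, or leave it unmatched if none does
lex-smallest matching: {0-2, 1-10, 3-5, 4-8, 7-6, 9-12, 14-13, 15-22, 16-24, 18-11}

Lex-smallest maximum matching: {(0,2), (1,10), (3,5), (4,8), (7,6), (9,12), (14,13), (15,22), (16,24), (18,11)}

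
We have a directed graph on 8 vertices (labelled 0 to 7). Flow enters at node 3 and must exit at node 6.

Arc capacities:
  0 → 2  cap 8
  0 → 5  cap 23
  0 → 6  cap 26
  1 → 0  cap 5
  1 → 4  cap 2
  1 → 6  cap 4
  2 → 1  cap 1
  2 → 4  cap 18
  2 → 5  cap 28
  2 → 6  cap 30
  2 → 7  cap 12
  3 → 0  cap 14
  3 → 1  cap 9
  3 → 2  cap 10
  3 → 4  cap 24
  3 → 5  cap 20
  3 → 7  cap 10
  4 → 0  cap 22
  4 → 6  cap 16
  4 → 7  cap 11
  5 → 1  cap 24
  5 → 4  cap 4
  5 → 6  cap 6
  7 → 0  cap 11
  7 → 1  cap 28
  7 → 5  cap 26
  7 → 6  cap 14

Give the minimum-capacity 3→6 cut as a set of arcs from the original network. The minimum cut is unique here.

augment #1: 3→0→6 push 14
augment #2: 3→1→6 push 4
augment #3: 3→2→6 push 10
augment #4: 3→4→6 push 16
augment #5: 3→5→6 push 6
augment #6: 3→7→6 push 10
augment #7: 3→1→0→6 push 5
augment #8: 3→4→0→6 push 7
augment #9: 3→4→7→6 push 1
augment #10: 3→5→4→7→6 push 3
augment #11: 3→5→4→0→2→6 push 1
augment #12: 3→5→1→4→0→2→6 push 2
max flow = 79; residual-reachable set from 3 gives S-side
cut edges (S→T): {(1,0), (1,4), (1,6), (3,0), (3,2), (3,4), (3,7), (5,4), (5,6)} total cap 79

Min-cut arcs: {(1,0), (1,4), (1,6), (3,0), (3,2), (3,4), (3,7), (5,4), (5,6)} (total capacity 79)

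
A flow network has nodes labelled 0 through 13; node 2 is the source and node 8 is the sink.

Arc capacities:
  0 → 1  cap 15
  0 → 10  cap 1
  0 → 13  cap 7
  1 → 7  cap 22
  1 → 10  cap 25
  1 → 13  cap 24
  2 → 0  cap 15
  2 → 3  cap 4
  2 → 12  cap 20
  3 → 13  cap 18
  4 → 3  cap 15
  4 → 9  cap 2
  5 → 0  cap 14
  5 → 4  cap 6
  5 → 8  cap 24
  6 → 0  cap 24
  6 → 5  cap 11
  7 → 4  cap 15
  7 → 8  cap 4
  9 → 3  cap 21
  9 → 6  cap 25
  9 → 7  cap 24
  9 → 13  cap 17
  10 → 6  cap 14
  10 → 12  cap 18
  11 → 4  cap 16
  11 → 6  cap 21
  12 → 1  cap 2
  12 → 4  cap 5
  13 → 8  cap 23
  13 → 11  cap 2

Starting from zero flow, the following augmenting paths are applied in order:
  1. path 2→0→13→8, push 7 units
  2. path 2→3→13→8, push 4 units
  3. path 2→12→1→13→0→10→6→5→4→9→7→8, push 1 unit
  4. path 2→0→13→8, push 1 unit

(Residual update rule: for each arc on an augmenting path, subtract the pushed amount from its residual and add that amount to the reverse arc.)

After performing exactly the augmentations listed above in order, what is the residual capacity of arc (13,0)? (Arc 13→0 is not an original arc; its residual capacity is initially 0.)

Residual capacity of (13,0): 7

after path 1 (2→0→13→8, push 7): res(13,0)=7
after path 2 (2→3→13→8, push 4): res(13,0)=7
after path 3 (2→12→1→13→0→10→6→5→4→9→7→8, push 1): res(13,0)=6
after path 4 (2→0→13→8, push 1): res(13,0)=7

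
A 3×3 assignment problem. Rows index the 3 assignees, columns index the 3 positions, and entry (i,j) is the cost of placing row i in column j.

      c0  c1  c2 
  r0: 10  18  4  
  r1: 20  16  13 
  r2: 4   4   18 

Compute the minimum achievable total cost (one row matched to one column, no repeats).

Minimum assignment cost: 24

optimal assignment: row0→col2 (cost 4), row1→col1 (cost 16), row2→col0 (cost 4)
total = 4 + 16 + 4 = 24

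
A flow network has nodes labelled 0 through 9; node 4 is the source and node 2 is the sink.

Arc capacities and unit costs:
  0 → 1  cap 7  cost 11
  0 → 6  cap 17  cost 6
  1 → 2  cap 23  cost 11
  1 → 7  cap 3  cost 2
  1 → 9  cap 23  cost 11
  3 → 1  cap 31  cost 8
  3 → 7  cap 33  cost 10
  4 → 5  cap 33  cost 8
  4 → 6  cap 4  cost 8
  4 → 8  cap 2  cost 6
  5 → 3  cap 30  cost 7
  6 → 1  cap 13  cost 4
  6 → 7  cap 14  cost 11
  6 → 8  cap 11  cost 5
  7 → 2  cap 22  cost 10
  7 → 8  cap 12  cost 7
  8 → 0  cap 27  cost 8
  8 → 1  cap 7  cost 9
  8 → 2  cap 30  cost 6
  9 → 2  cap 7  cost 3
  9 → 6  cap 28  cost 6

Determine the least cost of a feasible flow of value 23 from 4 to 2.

Minimum cost for 23 units: 678

shortest-cost path #1: 4→8→2 push 2 @ unit cost 12 (adds 24)
shortest-cost path #2: 4→6→8→2 push 4 @ unit cost 19 (adds 76)
shortest-cost path #3: 4→5→3→1→2 push 17 @ unit cost 34 (adds 578)
total cost = 678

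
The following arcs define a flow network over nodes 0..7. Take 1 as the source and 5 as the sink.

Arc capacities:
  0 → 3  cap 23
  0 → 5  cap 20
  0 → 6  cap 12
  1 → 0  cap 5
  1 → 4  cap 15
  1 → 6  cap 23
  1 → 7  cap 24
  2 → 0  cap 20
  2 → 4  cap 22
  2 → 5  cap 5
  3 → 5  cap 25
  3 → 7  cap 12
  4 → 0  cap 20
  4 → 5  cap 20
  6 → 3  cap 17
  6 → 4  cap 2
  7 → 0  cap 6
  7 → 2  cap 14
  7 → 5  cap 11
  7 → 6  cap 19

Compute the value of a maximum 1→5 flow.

Maximum flow value: 63

augment #1: 1→0→5 bottleneck 5, total now 5
augment #2: 1→4→5 bottleneck 15, total now 20
augment #3: 1→7→5 bottleneck 11, total now 31
augment #4: 1→6→3→5 bottleneck 17, total now 48
augment #5: 1→6→4→5 bottleneck 2, total now 50
augment #6: 1→7→0→5 bottleneck 6, total now 56
augment #7: 1→7→2→5 bottleneck 5, total now 61
augment #8: 1→7→2→0→5 bottleneck 2, total now 63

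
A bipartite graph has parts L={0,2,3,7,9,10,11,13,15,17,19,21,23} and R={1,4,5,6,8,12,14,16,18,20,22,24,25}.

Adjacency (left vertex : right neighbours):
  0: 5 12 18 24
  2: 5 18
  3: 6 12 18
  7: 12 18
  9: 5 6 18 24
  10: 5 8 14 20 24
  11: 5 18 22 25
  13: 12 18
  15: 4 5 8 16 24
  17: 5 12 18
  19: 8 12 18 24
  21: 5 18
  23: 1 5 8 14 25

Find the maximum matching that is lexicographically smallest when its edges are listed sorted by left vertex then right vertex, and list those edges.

|M| = 10 (so the lex-smallest maximum matching has 10 edges)
process left vertices in ascending order; for each, take the smallest-labelled available neighbour that still permits 10 edges overall, or leave it unmatched if none does
lex-smallest matching: {0-5, 2-18, 3-6, 7-12, 9-24, 10-14, 11-22, 15-4, 19-8, 23-1}

Lex-smallest maximum matching: {(0,5), (2,18), (3,6), (7,12), (9,24), (10,14), (11,22), (15,4), (19,8), (23,1)}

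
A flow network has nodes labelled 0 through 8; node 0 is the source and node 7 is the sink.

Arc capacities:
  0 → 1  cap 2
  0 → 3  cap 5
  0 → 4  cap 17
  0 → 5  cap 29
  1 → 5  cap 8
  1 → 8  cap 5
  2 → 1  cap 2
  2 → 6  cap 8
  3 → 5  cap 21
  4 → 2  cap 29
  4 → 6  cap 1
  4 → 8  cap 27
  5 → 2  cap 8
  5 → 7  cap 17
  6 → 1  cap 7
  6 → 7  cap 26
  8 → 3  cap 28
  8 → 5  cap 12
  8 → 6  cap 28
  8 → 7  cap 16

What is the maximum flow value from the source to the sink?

augment #1: 0→5→7 bottleneck 17, total now 17
augment #2: 0→1→8→7 bottleneck 2, total now 19
augment #3: 0→4→6→7 bottleneck 1, total now 20
augment #4: 0→4→8→7 bottleneck 14, total now 34
augment #5: 0→4→2→6→7 bottleneck 2, total now 36
augment #6: 0→5→2→6→7 bottleneck 6, total now 42
augment #7: 0→5→2→1→8→6→7 bottleneck 2, total now 44

Maximum flow value: 44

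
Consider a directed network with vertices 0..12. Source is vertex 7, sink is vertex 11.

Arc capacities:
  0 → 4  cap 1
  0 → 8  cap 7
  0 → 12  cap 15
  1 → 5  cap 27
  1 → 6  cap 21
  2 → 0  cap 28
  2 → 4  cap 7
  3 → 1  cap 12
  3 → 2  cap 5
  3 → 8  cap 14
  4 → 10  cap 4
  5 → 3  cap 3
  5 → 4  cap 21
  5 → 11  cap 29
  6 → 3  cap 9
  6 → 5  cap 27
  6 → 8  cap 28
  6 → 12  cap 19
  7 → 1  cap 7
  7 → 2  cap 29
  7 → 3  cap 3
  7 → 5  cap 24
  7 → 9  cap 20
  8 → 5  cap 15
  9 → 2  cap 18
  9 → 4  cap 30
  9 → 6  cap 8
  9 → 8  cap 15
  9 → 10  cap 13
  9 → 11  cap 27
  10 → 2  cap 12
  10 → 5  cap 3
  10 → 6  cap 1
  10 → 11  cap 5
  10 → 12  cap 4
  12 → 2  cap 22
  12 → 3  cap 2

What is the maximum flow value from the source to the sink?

Maximum flow value: 53

augment #1: 7→5→11 bottleneck 24, total now 24
augment #2: 7→9→11 bottleneck 20, total now 44
augment #3: 7→1→5→11 bottleneck 5, total now 49
augment #4: 7→2→4→10→11 bottleneck 4, total now 53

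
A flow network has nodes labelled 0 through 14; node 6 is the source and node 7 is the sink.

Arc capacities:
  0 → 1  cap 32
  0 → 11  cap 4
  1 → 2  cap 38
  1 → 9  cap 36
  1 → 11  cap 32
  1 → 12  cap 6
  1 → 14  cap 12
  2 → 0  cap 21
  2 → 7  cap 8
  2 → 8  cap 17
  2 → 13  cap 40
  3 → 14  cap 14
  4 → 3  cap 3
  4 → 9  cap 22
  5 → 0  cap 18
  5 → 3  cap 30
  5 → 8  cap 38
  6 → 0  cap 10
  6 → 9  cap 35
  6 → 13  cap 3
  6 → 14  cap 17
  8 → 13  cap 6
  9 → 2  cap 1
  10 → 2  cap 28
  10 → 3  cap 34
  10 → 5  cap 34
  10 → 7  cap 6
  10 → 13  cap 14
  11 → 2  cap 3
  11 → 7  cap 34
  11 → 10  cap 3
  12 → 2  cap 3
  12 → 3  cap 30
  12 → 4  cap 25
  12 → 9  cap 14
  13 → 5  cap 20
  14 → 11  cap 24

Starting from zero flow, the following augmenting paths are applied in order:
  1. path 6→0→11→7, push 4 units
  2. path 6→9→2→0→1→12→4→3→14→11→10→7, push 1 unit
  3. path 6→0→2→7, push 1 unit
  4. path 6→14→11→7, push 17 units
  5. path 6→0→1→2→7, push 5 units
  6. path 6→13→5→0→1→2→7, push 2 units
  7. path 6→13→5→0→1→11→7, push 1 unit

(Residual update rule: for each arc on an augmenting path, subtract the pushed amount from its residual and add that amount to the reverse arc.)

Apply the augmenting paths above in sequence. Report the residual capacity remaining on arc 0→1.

after path 1 (6→0→11→7, push 4): res(0,1)=32
after path 2 (6→9→2→0→1→12→4→3→14→11→10→7, push 1): res(0,1)=31
after path 3 (6→0→2→7, push 1): res(0,1)=31
after path 4 (6→14→11→7, push 17): res(0,1)=31
after path 5 (6→0→1→2→7, push 5): res(0,1)=26
after path 6 (6→13→5→0→1→2→7, push 2): res(0,1)=24
after path 7 (6→13→5→0→1→11→7, push 1): res(0,1)=23

Residual capacity of (0,1): 23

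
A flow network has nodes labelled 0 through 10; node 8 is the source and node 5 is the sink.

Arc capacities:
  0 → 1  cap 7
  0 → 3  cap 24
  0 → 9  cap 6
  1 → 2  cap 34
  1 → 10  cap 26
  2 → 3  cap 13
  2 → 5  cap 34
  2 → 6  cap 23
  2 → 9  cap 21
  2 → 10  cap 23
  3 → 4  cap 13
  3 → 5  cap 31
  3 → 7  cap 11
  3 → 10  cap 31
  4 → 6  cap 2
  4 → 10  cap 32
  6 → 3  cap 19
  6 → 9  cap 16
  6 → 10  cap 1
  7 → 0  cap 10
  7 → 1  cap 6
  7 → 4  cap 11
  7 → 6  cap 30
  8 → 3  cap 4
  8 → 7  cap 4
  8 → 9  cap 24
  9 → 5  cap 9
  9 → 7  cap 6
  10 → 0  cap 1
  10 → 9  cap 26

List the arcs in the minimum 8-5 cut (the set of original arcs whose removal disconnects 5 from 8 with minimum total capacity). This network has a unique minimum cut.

augment #1: 8→3→5 push 4
augment #2: 8→9→5 push 9
augment #3: 8→7→0→3→5 push 4
augment #4: 8→9→7→0→3→5 push 6
max flow = 23; residual-reachable set from 8 gives S-side
cut edges (S→T): {(8,3), (8,7), (9,5), (9,7)} total cap 23

Min-cut arcs: {(8,3), (8,7), (9,5), (9,7)} (total capacity 23)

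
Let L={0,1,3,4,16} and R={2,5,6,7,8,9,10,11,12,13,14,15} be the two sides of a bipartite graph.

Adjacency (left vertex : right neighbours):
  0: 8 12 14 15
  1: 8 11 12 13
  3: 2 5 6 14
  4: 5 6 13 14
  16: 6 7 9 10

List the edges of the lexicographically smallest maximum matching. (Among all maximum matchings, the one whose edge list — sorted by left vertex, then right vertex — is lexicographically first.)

Lex-smallest maximum matching: {(0,8), (1,11), (3,2), (4,5), (16,6)}

|M| = 5 (so the lex-smallest maximum matching has 5 edges)
process left vertices in ascending order; for each, take the smallest-labelled available neighbour that still permits 5 edges overall, or leave it unmatched if none does
lex-smallest matching: {0-8, 1-11, 3-2, 4-5, 16-6}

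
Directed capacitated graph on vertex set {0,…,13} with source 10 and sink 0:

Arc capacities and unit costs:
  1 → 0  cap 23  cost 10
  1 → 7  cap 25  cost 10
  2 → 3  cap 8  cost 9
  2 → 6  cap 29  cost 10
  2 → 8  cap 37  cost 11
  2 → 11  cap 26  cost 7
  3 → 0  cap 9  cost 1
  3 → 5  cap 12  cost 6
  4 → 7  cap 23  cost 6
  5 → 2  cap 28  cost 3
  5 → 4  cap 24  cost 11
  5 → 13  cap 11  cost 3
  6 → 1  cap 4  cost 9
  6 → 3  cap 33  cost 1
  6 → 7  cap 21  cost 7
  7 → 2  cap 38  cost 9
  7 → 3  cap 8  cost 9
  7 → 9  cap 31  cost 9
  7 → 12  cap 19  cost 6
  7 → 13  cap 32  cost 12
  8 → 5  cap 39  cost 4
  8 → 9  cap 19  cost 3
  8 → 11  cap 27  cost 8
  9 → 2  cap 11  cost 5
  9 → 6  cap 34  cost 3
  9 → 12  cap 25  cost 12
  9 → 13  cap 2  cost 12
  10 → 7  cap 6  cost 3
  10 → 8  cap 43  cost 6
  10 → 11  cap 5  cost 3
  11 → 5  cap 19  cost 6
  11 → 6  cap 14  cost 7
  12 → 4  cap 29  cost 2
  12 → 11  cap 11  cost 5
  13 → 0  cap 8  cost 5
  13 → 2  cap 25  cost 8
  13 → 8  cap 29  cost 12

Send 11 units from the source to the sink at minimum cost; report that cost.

Minimum cost for 11 units: 148

shortest-cost path #1: 10→11→6→3→0 push 5 @ unit cost 12 (adds 60)
shortest-cost path #2: 10→7→3→0 push 4 @ unit cost 13 (adds 52)
shortest-cost path #3: 10→8→5→13→0 push 2 @ unit cost 18 (adds 36)
total cost = 148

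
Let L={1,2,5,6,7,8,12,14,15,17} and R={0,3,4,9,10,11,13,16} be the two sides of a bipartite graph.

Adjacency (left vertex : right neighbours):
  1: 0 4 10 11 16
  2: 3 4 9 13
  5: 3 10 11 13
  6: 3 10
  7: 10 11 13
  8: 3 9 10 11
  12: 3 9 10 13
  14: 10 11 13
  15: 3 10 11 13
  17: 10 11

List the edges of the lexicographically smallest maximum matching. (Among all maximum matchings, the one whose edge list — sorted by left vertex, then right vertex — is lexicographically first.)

|M| = 7 (so the lex-smallest maximum matching has 7 edges)
process left vertices in ascending order; for each, take the smallest-labelled available neighbour that still permits 7 edges overall, or leave it unmatched if none does
lex-smallest matching: {1-0, 2-4, 5-3, 6-10, 7-11, 8-9, 12-13}

Lex-smallest maximum matching: {(1,0), (2,4), (5,3), (6,10), (7,11), (8,9), (12,13)}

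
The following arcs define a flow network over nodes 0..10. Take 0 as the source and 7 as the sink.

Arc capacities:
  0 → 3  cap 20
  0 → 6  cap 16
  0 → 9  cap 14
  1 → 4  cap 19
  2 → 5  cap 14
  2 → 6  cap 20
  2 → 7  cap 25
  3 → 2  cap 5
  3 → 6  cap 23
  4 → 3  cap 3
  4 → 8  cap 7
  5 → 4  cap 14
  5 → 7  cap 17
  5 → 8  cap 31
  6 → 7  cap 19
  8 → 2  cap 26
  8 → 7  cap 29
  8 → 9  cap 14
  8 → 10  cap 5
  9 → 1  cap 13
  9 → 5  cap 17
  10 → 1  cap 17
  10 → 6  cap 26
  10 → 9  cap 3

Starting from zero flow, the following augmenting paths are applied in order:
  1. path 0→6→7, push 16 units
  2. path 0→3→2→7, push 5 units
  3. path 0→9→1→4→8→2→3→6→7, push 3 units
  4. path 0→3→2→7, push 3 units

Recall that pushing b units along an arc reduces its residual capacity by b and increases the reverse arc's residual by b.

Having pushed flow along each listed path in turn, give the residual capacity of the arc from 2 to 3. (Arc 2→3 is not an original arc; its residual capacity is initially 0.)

Residual capacity of (2,3): 5

after path 1 (0→6→7, push 16): res(2,3)=0
after path 2 (0→3→2→7, push 5): res(2,3)=5
after path 3 (0→9→1→4→8→2→3→6→7, push 3): res(2,3)=2
after path 4 (0→3→2→7, push 3): res(2,3)=5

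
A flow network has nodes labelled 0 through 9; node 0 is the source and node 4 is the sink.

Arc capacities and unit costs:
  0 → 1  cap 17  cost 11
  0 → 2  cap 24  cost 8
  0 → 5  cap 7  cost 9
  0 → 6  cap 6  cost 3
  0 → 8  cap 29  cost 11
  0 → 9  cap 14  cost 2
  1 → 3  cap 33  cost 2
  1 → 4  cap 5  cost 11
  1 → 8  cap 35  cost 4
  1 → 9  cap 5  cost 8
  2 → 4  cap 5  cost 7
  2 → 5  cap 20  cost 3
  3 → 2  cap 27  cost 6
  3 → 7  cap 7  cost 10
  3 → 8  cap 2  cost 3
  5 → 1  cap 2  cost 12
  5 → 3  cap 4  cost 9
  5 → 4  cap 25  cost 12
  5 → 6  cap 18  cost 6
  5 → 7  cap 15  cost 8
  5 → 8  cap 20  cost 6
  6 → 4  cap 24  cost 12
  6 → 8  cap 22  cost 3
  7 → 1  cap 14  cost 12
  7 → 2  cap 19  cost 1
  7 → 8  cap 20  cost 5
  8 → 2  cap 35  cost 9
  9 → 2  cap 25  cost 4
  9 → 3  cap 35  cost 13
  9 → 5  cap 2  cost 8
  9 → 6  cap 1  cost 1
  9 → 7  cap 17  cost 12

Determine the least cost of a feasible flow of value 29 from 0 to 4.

Minimum cost for 29 units: 529

shortest-cost path #1: 0→9→2→4 push 5 @ unit cost 13 (adds 65)
shortest-cost path #2: 0→6→4 push 6 @ unit cost 15 (adds 90)
shortest-cost path #3: 0→9→6→4 push 1 @ unit cost 15 (adds 15)
shortest-cost path #4: 0→5→4 push 7 @ unit cost 21 (adds 147)
shortest-cost path #5: 0→9→2→5→4 push 8 @ unit cost 21 (adds 168)
shortest-cost path #6: 0→1→4 push 2 @ unit cost 22 (adds 44)
total cost = 529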